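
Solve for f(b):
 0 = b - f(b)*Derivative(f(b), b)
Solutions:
 f(b) = -sqrt(C1 + b^2)
 f(b) = sqrt(C1 + b^2)


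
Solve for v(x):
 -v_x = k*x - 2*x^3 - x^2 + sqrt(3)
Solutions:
 v(x) = C1 - k*x^2/2 + x^4/2 + x^3/3 - sqrt(3)*x


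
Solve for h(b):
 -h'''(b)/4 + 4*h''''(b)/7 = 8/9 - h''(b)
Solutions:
 h(b) = C1 + C2*b + 4*b^2/9 + (C3*sin(sqrt(1743)*b/32) + C4*cos(sqrt(1743)*b/32))*exp(7*b/32)


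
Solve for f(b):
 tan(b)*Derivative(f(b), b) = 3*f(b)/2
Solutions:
 f(b) = C1*sin(b)^(3/2)


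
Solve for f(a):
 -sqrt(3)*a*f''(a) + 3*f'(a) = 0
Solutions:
 f(a) = C1 + C2*a^(1 + sqrt(3))


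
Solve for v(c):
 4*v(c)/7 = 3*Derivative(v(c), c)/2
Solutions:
 v(c) = C1*exp(8*c/21)


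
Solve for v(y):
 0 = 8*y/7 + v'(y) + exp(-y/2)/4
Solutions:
 v(y) = C1 - 4*y^2/7 + exp(-y/2)/2


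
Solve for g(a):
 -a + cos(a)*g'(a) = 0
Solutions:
 g(a) = C1 + Integral(a/cos(a), a)


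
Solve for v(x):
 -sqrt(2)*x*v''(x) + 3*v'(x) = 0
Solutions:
 v(x) = C1 + C2*x^(1 + 3*sqrt(2)/2)


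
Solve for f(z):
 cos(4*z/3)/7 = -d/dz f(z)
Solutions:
 f(z) = C1 - 3*sin(4*z/3)/28


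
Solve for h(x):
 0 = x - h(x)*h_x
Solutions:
 h(x) = -sqrt(C1 + x^2)
 h(x) = sqrt(C1 + x^2)


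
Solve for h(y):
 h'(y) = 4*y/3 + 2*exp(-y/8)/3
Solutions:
 h(y) = C1 + 2*y^2/3 - 16*exp(-y/8)/3


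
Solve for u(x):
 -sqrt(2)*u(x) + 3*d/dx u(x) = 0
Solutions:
 u(x) = C1*exp(sqrt(2)*x/3)


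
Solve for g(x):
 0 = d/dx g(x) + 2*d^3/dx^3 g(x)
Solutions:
 g(x) = C1 + C2*sin(sqrt(2)*x/2) + C3*cos(sqrt(2)*x/2)


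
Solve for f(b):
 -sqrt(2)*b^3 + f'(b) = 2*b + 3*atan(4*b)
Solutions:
 f(b) = C1 + sqrt(2)*b^4/4 + b^2 + 3*b*atan(4*b) - 3*log(16*b^2 + 1)/8


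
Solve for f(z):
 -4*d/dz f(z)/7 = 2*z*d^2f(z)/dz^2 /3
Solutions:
 f(z) = C1 + C2*z^(1/7)


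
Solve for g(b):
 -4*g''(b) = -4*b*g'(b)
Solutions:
 g(b) = C1 + C2*erfi(sqrt(2)*b/2)


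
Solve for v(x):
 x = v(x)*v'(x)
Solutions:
 v(x) = -sqrt(C1 + x^2)
 v(x) = sqrt(C1 + x^2)


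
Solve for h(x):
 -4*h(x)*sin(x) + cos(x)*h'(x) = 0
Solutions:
 h(x) = C1/cos(x)^4


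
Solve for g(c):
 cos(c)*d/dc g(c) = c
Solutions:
 g(c) = C1 + Integral(c/cos(c), c)


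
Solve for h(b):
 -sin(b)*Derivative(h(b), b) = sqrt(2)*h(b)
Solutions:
 h(b) = C1*(cos(b) + 1)^(sqrt(2)/2)/(cos(b) - 1)^(sqrt(2)/2)


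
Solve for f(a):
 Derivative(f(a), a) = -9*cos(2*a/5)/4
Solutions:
 f(a) = C1 - 45*sin(2*a/5)/8


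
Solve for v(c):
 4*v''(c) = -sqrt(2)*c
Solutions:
 v(c) = C1 + C2*c - sqrt(2)*c^3/24


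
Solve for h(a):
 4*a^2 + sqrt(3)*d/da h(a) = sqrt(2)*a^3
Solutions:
 h(a) = C1 + sqrt(6)*a^4/12 - 4*sqrt(3)*a^3/9


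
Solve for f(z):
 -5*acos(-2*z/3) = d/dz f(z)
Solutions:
 f(z) = C1 - 5*z*acos(-2*z/3) - 5*sqrt(9 - 4*z^2)/2


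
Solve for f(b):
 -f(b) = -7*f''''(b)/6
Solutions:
 f(b) = C1*exp(-6^(1/4)*7^(3/4)*b/7) + C2*exp(6^(1/4)*7^(3/4)*b/7) + C3*sin(6^(1/4)*7^(3/4)*b/7) + C4*cos(6^(1/4)*7^(3/4)*b/7)


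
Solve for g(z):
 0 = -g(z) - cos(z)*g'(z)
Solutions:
 g(z) = C1*sqrt(sin(z) - 1)/sqrt(sin(z) + 1)


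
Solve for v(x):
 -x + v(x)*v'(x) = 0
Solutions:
 v(x) = -sqrt(C1 + x^2)
 v(x) = sqrt(C1 + x^2)


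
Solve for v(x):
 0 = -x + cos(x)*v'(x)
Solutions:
 v(x) = C1 + Integral(x/cos(x), x)


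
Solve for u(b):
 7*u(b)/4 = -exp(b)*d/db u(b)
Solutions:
 u(b) = C1*exp(7*exp(-b)/4)


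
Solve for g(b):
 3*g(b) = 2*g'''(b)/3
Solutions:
 g(b) = C3*exp(6^(2/3)*b/2) + (C1*sin(3*2^(2/3)*3^(1/6)*b/4) + C2*cos(3*2^(2/3)*3^(1/6)*b/4))*exp(-6^(2/3)*b/4)


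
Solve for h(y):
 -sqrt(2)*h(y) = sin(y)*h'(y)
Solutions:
 h(y) = C1*(cos(y) + 1)^(sqrt(2)/2)/(cos(y) - 1)^(sqrt(2)/2)


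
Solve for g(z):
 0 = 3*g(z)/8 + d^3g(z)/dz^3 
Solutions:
 g(z) = C3*exp(-3^(1/3)*z/2) + (C1*sin(3^(5/6)*z/4) + C2*cos(3^(5/6)*z/4))*exp(3^(1/3)*z/4)


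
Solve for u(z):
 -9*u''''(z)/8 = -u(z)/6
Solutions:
 u(z) = C1*exp(-sqrt(2)*3^(1/4)*z/3) + C2*exp(sqrt(2)*3^(1/4)*z/3) + C3*sin(sqrt(2)*3^(1/4)*z/3) + C4*cos(sqrt(2)*3^(1/4)*z/3)


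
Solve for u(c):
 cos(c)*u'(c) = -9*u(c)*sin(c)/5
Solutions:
 u(c) = C1*cos(c)^(9/5)


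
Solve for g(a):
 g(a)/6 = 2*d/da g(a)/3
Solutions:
 g(a) = C1*exp(a/4)


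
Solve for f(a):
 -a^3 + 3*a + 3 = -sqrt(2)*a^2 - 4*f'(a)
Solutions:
 f(a) = C1 + a^4/16 - sqrt(2)*a^3/12 - 3*a^2/8 - 3*a/4


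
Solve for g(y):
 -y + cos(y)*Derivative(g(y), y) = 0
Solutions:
 g(y) = C1 + Integral(y/cos(y), y)


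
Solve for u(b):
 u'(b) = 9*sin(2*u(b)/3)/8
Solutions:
 -9*b/8 + 3*log(cos(2*u(b)/3) - 1)/4 - 3*log(cos(2*u(b)/3) + 1)/4 = C1


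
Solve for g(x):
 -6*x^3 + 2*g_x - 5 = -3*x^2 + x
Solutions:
 g(x) = C1 + 3*x^4/4 - x^3/2 + x^2/4 + 5*x/2


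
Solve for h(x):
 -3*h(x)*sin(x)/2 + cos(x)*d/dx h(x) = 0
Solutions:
 h(x) = C1/cos(x)^(3/2)


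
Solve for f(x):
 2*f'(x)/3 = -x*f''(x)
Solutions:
 f(x) = C1 + C2*x^(1/3)


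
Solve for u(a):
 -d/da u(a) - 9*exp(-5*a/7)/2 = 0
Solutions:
 u(a) = C1 + 63*exp(-5*a/7)/10


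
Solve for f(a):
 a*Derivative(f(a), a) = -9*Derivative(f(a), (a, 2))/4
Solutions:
 f(a) = C1 + C2*erf(sqrt(2)*a/3)


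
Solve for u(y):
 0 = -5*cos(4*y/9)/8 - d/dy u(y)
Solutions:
 u(y) = C1 - 45*sin(4*y/9)/32


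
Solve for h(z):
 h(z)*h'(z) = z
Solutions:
 h(z) = -sqrt(C1 + z^2)
 h(z) = sqrt(C1 + z^2)


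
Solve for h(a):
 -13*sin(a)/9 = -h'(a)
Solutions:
 h(a) = C1 - 13*cos(a)/9


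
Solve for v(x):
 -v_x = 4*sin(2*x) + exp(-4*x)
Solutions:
 v(x) = C1 + 2*cos(2*x) + exp(-4*x)/4


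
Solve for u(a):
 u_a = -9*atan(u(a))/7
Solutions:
 Integral(1/atan(_y), (_y, u(a))) = C1 - 9*a/7


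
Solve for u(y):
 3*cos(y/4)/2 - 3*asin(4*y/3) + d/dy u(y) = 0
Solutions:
 u(y) = C1 + 3*y*asin(4*y/3) + 3*sqrt(9 - 16*y^2)/4 - 6*sin(y/4)


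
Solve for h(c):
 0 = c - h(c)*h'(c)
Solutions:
 h(c) = -sqrt(C1 + c^2)
 h(c) = sqrt(C1 + c^2)


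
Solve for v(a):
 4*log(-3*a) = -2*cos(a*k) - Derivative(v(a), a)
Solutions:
 v(a) = C1 - 4*a*log(-a) - 4*a*log(3) + 4*a - 2*Piecewise((sin(a*k)/k, Ne(k, 0)), (a, True))


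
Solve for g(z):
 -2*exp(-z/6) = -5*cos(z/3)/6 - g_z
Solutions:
 g(z) = C1 - 5*sin(z/3)/2 - 12*exp(-z/6)


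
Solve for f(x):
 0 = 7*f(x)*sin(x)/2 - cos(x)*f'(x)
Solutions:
 f(x) = C1/cos(x)^(7/2)


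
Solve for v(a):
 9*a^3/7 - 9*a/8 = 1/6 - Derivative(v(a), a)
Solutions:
 v(a) = C1 - 9*a^4/28 + 9*a^2/16 + a/6


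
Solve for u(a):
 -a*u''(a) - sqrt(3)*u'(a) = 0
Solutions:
 u(a) = C1 + C2*a^(1 - sqrt(3))


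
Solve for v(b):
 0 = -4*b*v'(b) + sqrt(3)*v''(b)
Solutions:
 v(b) = C1 + C2*erfi(sqrt(2)*3^(3/4)*b/3)


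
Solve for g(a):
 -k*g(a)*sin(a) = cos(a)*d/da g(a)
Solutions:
 g(a) = C1*exp(k*log(cos(a)))


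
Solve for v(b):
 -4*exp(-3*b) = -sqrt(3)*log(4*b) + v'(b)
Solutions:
 v(b) = C1 + sqrt(3)*b*log(b) + sqrt(3)*b*(-1 + 2*log(2)) + 4*exp(-3*b)/3


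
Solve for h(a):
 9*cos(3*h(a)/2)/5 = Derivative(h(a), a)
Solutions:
 -9*a/5 - log(sin(3*h(a)/2) - 1)/3 + log(sin(3*h(a)/2) + 1)/3 = C1


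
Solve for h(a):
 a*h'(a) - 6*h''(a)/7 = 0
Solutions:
 h(a) = C1 + C2*erfi(sqrt(21)*a/6)


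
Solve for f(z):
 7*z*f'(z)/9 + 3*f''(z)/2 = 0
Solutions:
 f(z) = C1 + C2*erf(sqrt(21)*z/9)


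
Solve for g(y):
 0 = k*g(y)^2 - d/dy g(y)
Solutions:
 g(y) = -1/(C1 + k*y)


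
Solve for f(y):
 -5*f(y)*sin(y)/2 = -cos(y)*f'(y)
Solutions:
 f(y) = C1/cos(y)^(5/2)


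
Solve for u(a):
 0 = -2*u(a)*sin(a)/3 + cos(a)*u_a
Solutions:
 u(a) = C1/cos(a)^(2/3)


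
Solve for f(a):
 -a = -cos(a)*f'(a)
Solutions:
 f(a) = C1 + Integral(a/cos(a), a)


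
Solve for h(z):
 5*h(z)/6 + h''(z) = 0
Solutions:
 h(z) = C1*sin(sqrt(30)*z/6) + C2*cos(sqrt(30)*z/6)


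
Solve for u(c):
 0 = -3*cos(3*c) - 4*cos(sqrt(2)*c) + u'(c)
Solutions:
 u(c) = C1 + sin(3*c) + 2*sqrt(2)*sin(sqrt(2)*c)


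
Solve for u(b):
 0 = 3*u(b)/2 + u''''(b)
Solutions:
 u(b) = (C1*sin(6^(1/4)*b/2) + C2*cos(6^(1/4)*b/2))*exp(-6^(1/4)*b/2) + (C3*sin(6^(1/4)*b/2) + C4*cos(6^(1/4)*b/2))*exp(6^(1/4)*b/2)


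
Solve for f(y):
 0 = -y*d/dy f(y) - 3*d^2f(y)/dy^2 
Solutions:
 f(y) = C1 + C2*erf(sqrt(6)*y/6)


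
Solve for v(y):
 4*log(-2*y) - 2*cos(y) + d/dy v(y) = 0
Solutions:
 v(y) = C1 - 4*y*log(-y) - 4*y*log(2) + 4*y + 2*sin(y)


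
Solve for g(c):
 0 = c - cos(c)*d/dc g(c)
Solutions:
 g(c) = C1 + Integral(c/cos(c), c)


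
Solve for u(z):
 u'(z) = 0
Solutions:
 u(z) = C1


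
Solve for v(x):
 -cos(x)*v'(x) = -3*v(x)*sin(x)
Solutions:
 v(x) = C1/cos(x)^3


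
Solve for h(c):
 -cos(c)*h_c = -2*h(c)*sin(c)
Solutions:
 h(c) = C1/cos(c)^2


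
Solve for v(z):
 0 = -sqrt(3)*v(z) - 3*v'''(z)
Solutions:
 v(z) = C3*exp(-3^(5/6)*z/3) + (C1*sin(3^(1/3)*z/2) + C2*cos(3^(1/3)*z/2))*exp(3^(5/6)*z/6)


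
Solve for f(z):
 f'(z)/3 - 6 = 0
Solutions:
 f(z) = C1 + 18*z


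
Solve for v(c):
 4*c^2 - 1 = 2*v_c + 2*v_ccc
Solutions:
 v(c) = C1 + C2*sin(c) + C3*cos(c) + 2*c^3/3 - 9*c/2


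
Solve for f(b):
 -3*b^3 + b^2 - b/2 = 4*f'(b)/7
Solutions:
 f(b) = C1 - 21*b^4/16 + 7*b^3/12 - 7*b^2/16


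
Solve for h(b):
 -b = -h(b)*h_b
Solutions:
 h(b) = -sqrt(C1 + b^2)
 h(b) = sqrt(C1 + b^2)


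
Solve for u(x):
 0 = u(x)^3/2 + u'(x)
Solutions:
 u(x) = -sqrt(-1/(C1 - x))
 u(x) = sqrt(-1/(C1 - x))


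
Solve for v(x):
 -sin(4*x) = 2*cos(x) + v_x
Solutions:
 v(x) = C1 - 2*sin(x) + cos(4*x)/4


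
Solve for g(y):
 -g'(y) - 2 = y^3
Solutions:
 g(y) = C1 - y^4/4 - 2*y


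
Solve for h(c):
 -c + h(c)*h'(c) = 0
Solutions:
 h(c) = -sqrt(C1 + c^2)
 h(c) = sqrt(C1 + c^2)


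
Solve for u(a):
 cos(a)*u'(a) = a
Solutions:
 u(a) = C1 + Integral(a/cos(a), a)


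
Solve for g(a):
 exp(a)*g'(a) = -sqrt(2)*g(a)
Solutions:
 g(a) = C1*exp(sqrt(2)*exp(-a))


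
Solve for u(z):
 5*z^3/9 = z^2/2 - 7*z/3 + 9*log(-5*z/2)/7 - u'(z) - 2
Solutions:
 u(z) = C1 - 5*z^4/36 + z^3/6 - 7*z^2/6 + 9*z*log(-z)/7 + z*(-23 - 9*log(2) + 9*log(5))/7


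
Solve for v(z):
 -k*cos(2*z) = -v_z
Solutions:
 v(z) = C1 + k*sin(2*z)/2


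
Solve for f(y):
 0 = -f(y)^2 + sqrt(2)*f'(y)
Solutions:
 f(y) = -2/(C1 + sqrt(2)*y)


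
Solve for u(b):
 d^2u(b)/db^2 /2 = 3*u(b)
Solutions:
 u(b) = C1*exp(-sqrt(6)*b) + C2*exp(sqrt(6)*b)


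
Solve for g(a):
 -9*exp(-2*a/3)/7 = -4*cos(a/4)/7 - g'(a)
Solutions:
 g(a) = C1 - 16*sin(a/4)/7 - 27*exp(-2*a/3)/14


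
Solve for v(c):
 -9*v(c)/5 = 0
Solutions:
 v(c) = 0


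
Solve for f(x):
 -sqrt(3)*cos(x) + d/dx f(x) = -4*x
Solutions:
 f(x) = C1 - 2*x^2 + sqrt(3)*sin(x)


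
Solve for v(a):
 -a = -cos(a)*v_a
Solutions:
 v(a) = C1 + Integral(a/cos(a), a)


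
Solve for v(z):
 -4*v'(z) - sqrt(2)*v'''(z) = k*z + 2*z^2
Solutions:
 v(z) = C1 + C2*sin(2^(3/4)*z) + C3*cos(2^(3/4)*z) - k*z^2/8 - z^3/6 + sqrt(2)*z/4


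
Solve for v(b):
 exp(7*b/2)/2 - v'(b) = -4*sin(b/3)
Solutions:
 v(b) = C1 + exp(7*b/2)/7 - 12*cos(b/3)


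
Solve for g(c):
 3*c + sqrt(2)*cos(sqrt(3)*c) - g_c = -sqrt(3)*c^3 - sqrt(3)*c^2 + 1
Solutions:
 g(c) = C1 + sqrt(3)*c^4/4 + sqrt(3)*c^3/3 + 3*c^2/2 - c + sqrt(6)*sin(sqrt(3)*c)/3


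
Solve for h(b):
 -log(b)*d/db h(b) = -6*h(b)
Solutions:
 h(b) = C1*exp(6*li(b))


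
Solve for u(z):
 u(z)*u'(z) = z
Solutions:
 u(z) = -sqrt(C1 + z^2)
 u(z) = sqrt(C1 + z^2)


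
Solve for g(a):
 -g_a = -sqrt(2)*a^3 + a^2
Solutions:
 g(a) = C1 + sqrt(2)*a^4/4 - a^3/3


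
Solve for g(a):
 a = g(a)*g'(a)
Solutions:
 g(a) = -sqrt(C1 + a^2)
 g(a) = sqrt(C1 + a^2)


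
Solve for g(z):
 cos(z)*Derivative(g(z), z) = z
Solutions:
 g(z) = C1 + Integral(z/cos(z), z)


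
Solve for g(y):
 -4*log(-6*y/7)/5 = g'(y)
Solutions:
 g(y) = C1 - 4*y*log(-y)/5 + 4*y*(-log(6) + 1 + log(7))/5


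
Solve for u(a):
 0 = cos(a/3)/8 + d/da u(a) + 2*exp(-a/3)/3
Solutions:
 u(a) = C1 - 3*sin(a/3)/8 + 2*exp(-a/3)


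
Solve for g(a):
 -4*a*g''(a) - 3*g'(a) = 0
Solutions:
 g(a) = C1 + C2*a^(1/4)


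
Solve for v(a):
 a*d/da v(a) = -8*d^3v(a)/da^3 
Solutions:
 v(a) = C1 + Integral(C2*airyai(-a/2) + C3*airybi(-a/2), a)


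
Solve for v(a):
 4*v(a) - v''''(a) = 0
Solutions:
 v(a) = C1*exp(-sqrt(2)*a) + C2*exp(sqrt(2)*a) + C3*sin(sqrt(2)*a) + C4*cos(sqrt(2)*a)


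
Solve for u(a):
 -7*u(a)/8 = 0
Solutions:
 u(a) = 0


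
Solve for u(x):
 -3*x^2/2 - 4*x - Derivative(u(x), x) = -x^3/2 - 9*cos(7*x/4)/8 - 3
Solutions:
 u(x) = C1 + x^4/8 - x^3/2 - 2*x^2 + 3*x + 9*sin(7*x/4)/14


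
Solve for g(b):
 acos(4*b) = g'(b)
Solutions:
 g(b) = C1 + b*acos(4*b) - sqrt(1 - 16*b^2)/4


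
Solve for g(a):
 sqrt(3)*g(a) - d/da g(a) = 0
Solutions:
 g(a) = C1*exp(sqrt(3)*a)


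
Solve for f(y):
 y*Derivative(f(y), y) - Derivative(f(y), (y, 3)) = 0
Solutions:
 f(y) = C1 + Integral(C2*airyai(y) + C3*airybi(y), y)


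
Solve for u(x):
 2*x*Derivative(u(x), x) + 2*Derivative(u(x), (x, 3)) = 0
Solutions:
 u(x) = C1 + Integral(C2*airyai(-x) + C3*airybi(-x), x)


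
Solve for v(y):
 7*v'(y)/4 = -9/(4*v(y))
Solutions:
 v(y) = -sqrt(C1 - 126*y)/7
 v(y) = sqrt(C1 - 126*y)/7


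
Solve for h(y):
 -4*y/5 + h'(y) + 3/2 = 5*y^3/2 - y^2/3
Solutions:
 h(y) = C1 + 5*y^4/8 - y^3/9 + 2*y^2/5 - 3*y/2


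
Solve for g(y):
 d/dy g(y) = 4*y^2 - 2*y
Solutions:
 g(y) = C1 + 4*y^3/3 - y^2


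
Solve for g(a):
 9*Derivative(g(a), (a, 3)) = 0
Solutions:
 g(a) = C1 + C2*a + C3*a^2


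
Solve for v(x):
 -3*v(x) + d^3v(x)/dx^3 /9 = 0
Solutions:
 v(x) = C3*exp(3*x) + (C1*sin(3*sqrt(3)*x/2) + C2*cos(3*sqrt(3)*x/2))*exp(-3*x/2)


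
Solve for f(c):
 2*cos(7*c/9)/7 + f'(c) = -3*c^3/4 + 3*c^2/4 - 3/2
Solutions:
 f(c) = C1 - 3*c^4/16 + c^3/4 - 3*c/2 - 18*sin(7*c/9)/49


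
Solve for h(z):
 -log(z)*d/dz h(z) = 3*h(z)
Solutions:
 h(z) = C1*exp(-3*li(z))


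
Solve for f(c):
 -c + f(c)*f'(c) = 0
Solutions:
 f(c) = -sqrt(C1 + c^2)
 f(c) = sqrt(C1 + c^2)


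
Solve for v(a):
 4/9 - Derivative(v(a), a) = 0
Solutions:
 v(a) = C1 + 4*a/9


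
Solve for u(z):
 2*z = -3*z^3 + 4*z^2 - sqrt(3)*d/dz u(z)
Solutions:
 u(z) = C1 - sqrt(3)*z^4/4 + 4*sqrt(3)*z^3/9 - sqrt(3)*z^2/3


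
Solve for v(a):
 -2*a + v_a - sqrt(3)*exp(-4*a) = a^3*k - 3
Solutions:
 v(a) = C1 + a^4*k/4 + a^2 - 3*a - sqrt(3)*exp(-4*a)/4


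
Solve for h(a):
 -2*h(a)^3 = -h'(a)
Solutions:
 h(a) = -sqrt(2)*sqrt(-1/(C1 + 2*a))/2
 h(a) = sqrt(2)*sqrt(-1/(C1 + 2*a))/2


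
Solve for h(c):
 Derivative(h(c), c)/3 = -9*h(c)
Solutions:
 h(c) = C1*exp(-27*c)


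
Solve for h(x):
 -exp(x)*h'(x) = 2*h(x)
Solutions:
 h(x) = C1*exp(2*exp(-x))


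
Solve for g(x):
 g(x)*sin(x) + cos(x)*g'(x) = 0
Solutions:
 g(x) = C1*cos(x)


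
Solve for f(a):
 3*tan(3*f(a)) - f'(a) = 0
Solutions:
 f(a) = -asin(C1*exp(9*a))/3 + pi/3
 f(a) = asin(C1*exp(9*a))/3


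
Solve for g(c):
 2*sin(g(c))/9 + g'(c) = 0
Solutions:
 2*c/9 + log(cos(g(c)) - 1)/2 - log(cos(g(c)) + 1)/2 = C1


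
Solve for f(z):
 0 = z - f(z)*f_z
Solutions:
 f(z) = -sqrt(C1 + z^2)
 f(z) = sqrt(C1 + z^2)


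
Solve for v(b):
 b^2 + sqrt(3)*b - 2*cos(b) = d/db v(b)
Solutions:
 v(b) = C1 + b^3/3 + sqrt(3)*b^2/2 - 2*sin(b)


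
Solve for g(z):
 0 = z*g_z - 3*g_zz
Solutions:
 g(z) = C1 + C2*erfi(sqrt(6)*z/6)


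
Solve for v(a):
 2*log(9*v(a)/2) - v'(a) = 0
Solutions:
 Integral(1/(-log(_y) - 2*log(3) + log(2)), (_y, v(a)))/2 = C1 - a


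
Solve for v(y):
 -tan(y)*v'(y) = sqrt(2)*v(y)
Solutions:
 v(y) = C1/sin(y)^(sqrt(2))


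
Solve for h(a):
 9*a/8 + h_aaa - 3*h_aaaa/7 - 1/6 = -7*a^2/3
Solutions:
 h(a) = C1 + C2*a + C3*a^2 + C4*exp(7*a/3) - 7*a^5/180 - 25*a^4/192 - 197*a^3/1008


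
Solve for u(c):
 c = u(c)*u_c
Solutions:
 u(c) = -sqrt(C1 + c^2)
 u(c) = sqrt(C1 + c^2)


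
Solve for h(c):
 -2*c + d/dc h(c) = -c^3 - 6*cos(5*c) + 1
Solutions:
 h(c) = C1 - c^4/4 + c^2 + c - 6*sin(5*c)/5


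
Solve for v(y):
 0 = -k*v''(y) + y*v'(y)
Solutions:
 v(y) = C1 + C2*erf(sqrt(2)*y*sqrt(-1/k)/2)/sqrt(-1/k)


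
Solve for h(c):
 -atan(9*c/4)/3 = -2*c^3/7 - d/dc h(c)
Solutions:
 h(c) = C1 - c^4/14 + c*atan(9*c/4)/3 - 2*log(81*c^2 + 16)/27


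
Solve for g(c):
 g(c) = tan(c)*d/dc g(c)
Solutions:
 g(c) = C1*sin(c)


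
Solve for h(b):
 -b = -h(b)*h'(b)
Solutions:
 h(b) = -sqrt(C1 + b^2)
 h(b) = sqrt(C1 + b^2)


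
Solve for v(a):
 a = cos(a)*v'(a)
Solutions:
 v(a) = C1 + Integral(a/cos(a), a)


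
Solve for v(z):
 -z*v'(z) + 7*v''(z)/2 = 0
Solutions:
 v(z) = C1 + C2*erfi(sqrt(7)*z/7)


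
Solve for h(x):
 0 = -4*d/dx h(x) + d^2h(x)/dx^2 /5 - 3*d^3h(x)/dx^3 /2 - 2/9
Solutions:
 h(x) = C1 - x/18 + (C2*sin(sqrt(599)*x/15) + C3*cos(sqrt(599)*x/15))*exp(x/15)


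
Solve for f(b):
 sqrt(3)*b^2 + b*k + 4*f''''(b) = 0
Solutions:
 f(b) = C1 + C2*b + C3*b^2 + C4*b^3 - sqrt(3)*b^6/1440 - b^5*k/480


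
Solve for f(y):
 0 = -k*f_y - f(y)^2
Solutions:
 f(y) = k/(C1*k + y)


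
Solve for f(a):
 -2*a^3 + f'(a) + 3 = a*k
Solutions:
 f(a) = C1 + a^4/2 + a^2*k/2 - 3*a


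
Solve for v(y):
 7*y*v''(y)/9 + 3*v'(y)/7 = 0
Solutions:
 v(y) = C1 + C2*y^(22/49)


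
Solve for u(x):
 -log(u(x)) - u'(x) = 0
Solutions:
 li(u(x)) = C1 - x


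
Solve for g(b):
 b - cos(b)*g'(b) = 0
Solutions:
 g(b) = C1 + Integral(b/cos(b), b)


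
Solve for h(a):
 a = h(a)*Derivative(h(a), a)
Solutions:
 h(a) = -sqrt(C1 + a^2)
 h(a) = sqrt(C1 + a^2)


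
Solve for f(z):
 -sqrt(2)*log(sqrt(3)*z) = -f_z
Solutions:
 f(z) = C1 + sqrt(2)*z*log(z) - sqrt(2)*z + sqrt(2)*z*log(3)/2


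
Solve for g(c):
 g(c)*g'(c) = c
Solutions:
 g(c) = -sqrt(C1 + c^2)
 g(c) = sqrt(C1 + c^2)


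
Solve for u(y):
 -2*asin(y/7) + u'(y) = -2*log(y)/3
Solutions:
 u(y) = C1 - 2*y*log(y)/3 + 2*y*asin(y/7) + 2*y/3 + 2*sqrt(49 - y^2)


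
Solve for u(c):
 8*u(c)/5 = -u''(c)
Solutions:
 u(c) = C1*sin(2*sqrt(10)*c/5) + C2*cos(2*sqrt(10)*c/5)


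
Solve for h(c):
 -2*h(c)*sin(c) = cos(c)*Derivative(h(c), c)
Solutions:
 h(c) = C1*cos(c)^2


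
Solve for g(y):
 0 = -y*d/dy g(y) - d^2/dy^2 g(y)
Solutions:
 g(y) = C1 + C2*erf(sqrt(2)*y/2)


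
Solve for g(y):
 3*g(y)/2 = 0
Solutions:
 g(y) = 0


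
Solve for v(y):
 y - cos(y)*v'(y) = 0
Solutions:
 v(y) = C1 + Integral(y/cos(y), y)


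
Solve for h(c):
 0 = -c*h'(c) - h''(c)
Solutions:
 h(c) = C1 + C2*erf(sqrt(2)*c/2)


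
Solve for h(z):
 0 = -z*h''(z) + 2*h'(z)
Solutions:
 h(z) = C1 + C2*z^3


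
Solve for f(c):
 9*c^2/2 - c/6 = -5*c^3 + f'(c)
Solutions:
 f(c) = C1 + 5*c^4/4 + 3*c^3/2 - c^2/12


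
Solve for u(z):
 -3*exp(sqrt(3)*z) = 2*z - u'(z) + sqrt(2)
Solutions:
 u(z) = C1 + z^2 + sqrt(2)*z + sqrt(3)*exp(sqrt(3)*z)


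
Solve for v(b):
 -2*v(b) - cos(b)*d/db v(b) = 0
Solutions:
 v(b) = C1*(sin(b) - 1)/(sin(b) + 1)


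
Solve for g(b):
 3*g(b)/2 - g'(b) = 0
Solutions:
 g(b) = C1*exp(3*b/2)


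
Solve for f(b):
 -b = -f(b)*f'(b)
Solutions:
 f(b) = -sqrt(C1 + b^2)
 f(b) = sqrt(C1 + b^2)


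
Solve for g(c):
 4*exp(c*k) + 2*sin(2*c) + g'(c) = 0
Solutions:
 g(c) = C1 + cos(2*c) - 4*exp(c*k)/k


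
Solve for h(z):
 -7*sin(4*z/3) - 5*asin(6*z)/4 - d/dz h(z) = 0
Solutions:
 h(z) = C1 - 5*z*asin(6*z)/4 - 5*sqrt(1 - 36*z^2)/24 + 21*cos(4*z/3)/4


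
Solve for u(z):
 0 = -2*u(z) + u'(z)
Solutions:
 u(z) = C1*exp(2*z)


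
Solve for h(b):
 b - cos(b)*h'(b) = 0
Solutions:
 h(b) = C1 + Integral(b/cos(b), b)


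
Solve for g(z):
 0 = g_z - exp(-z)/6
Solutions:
 g(z) = C1 - exp(-z)/6


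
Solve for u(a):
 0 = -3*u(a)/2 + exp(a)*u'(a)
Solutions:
 u(a) = C1*exp(-3*exp(-a)/2)


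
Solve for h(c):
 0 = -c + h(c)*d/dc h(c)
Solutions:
 h(c) = -sqrt(C1 + c^2)
 h(c) = sqrt(C1 + c^2)


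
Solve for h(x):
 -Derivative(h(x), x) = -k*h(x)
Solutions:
 h(x) = C1*exp(k*x)


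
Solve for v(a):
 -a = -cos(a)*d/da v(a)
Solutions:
 v(a) = C1 + Integral(a/cos(a), a)


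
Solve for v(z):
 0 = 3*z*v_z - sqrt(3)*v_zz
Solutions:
 v(z) = C1 + C2*erfi(sqrt(2)*3^(1/4)*z/2)


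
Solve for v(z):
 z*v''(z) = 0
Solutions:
 v(z) = C1 + C2*z


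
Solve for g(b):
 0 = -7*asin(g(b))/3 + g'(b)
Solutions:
 Integral(1/asin(_y), (_y, g(b))) = C1 + 7*b/3


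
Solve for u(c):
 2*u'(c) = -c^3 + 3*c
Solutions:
 u(c) = C1 - c^4/8 + 3*c^2/4


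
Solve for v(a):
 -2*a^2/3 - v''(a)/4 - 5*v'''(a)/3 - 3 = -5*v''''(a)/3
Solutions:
 v(a) = C1 + C2*a + C3*exp(a*(5 - 2*sqrt(10))/10) + C4*exp(a*(5 + 2*sqrt(10))/10) - 2*a^4/9 + 160*a^3/27 - 3842*a^2/27


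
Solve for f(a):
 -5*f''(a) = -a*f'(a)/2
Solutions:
 f(a) = C1 + C2*erfi(sqrt(5)*a/10)


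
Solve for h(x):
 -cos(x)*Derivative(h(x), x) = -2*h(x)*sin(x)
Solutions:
 h(x) = C1/cos(x)^2


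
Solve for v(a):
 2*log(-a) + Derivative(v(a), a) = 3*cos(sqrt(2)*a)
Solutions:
 v(a) = C1 - 2*a*log(-a) + 2*a + 3*sqrt(2)*sin(sqrt(2)*a)/2


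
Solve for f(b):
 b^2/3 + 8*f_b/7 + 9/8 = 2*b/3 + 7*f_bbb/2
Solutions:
 f(b) = C1 + C2*exp(-4*b/7) + C3*exp(4*b/7) - 7*b^3/72 + 7*b^2/24 - 133*b/48


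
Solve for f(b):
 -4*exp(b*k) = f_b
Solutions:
 f(b) = C1 - 4*exp(b*k)/k


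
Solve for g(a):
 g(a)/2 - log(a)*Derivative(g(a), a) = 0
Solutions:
 g(a) = C1*exp(li(a)/2)


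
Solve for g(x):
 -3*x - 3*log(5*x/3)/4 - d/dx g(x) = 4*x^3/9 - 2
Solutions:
 g(x) = C1 - x^4/9 - 3*x^2/2 - 3*x*log(x)/4 - 3*x*log(5)/4 + 3*x*log(3)/4 + 11*x/4


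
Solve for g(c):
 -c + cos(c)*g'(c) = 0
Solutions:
 g(c) = C1 + Integral(c/cos(c), c)


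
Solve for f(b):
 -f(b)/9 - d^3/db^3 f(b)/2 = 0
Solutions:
 f(b) = C3*exp(-6^(1/3)*b/3) + (C1*sin(2^(1/3)*3^(5/6)*b/6) + C2*cos(2^(1/3)*3^(5/6)*b/6))*exp(6^(1/3)*b/6)


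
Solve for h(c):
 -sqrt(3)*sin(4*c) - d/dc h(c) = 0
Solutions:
 h(c) = C1 + sqrt(3)*cos(4*c)/4


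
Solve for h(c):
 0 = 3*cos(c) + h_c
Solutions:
 h(c) = C1 - 3*sin(c)


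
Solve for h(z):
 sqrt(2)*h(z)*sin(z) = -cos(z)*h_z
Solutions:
 h(z) = C1*cos(z)^(sqrt(2))


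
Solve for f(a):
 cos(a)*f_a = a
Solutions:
 f(a) = C1 + Integral(a/cos(a), a)


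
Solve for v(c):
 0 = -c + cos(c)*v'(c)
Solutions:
 v(c) = C1 + Integral(c/cos(c), c)


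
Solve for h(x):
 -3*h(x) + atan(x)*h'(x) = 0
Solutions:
 h(x) = C1*exp(3*Integral(1/atan(x), x))


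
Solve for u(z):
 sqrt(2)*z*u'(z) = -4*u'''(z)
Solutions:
 u(z) = C1 + Integral(C2*airyai(-sqrt(2)*z/2) + C3*airybi(-sqrt(2)*z/2), z)


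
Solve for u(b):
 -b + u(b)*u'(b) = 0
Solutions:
 u(b) = -sqrt(C1 + b^2)
 u(b) = sqrt(C1 + b^2)


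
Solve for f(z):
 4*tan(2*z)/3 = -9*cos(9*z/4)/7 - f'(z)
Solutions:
 f(z) = C1 + 2*log(cos(2*z))/3 - 4*sin(9*z/4)/7


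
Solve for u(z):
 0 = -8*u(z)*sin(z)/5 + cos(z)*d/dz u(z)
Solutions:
 u(z) = C1/cos(z)^(8/5)


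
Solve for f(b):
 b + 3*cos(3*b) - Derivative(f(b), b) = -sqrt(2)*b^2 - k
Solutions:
 f(b) = C1 + sqrt(2)*b^3/3 + b^2/2 + b*k + sin(3*b)


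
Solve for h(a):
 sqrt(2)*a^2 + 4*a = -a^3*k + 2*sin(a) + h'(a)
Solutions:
 h(a) = C1 + a^4*k/4 + sqrt(2)*a^3/3 + 2*a^2 + 2*cos(a)


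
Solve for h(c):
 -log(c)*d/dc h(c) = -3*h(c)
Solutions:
 h(c) = C1*exp(3*li(c))


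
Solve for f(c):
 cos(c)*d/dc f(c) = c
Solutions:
 f(c) = C1 + Integral(c/cos(c), c)


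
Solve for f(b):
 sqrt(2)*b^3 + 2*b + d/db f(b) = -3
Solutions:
 f(b) = C1 - sqrt(2)*b^4/4 - b^2 - 3*b


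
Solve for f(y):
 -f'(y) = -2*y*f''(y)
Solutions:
 f(y) = C1 + C2*y^(3/2)


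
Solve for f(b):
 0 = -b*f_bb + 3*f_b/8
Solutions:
 f(b) = C1 + C2*b^(11/8)


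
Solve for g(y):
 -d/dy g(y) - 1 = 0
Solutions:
 g(y) = C1 - y


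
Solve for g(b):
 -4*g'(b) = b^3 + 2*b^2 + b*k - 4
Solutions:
 g(b) = C1 - b^4/16 - b^3/6 - b^2*k/8 + b


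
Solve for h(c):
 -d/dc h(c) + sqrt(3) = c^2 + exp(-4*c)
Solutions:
 h(c) = C1 - c^3/3 + sqrt(3)*c + exp(-4*c)/4


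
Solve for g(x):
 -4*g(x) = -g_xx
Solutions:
 g(x) = C1*exp(-2*x) + C2*exp(2*x)


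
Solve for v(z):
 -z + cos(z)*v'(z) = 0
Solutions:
 v(z) = C1 + Integral(z/cos(z), z)


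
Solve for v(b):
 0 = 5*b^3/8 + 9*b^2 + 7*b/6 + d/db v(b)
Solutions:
 v(b) = C1 - 5*b^4/32 - 3*b^3 - 7*b^2/12


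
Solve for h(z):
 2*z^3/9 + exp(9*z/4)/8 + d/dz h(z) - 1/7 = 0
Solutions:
 h(z) = C1 - z^4/18 + z/7 - exp(9*z/4)/18


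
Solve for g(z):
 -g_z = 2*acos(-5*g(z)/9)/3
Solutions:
 Integral(1/acos(-5*_y/9), (_y, g(z))) = C1 - 2*z/3


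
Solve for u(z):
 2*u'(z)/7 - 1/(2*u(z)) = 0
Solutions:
 u(z) = -sqrt(C1 + 14*z)/2
 u(z) = sqrt(C1 + 14*z)/2


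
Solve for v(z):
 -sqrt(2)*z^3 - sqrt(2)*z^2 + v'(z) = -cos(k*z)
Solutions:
 v(z) = C1 + sqrt(2)*z^4/4 + sqrt(2)*z^3/3 - sin(k*z)/k


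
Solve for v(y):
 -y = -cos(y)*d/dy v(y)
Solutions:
 v(y) = C1 + Integral(y/cos(y), y)


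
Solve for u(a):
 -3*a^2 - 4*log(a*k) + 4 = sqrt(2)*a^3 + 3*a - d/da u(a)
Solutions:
 u(a) = C1 + sqrt(2)*a^4/4 + a^3 + 3*a^2/2 + 4*a*log(a*k) - 8*a


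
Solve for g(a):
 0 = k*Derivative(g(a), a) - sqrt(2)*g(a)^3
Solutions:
 g(a) = -sqrt(2)*sqrt(-k/(C1*k + sqrt(2)*a))/2
 g(a) = sqrt(2)*sqrt(-k/(C1*k + sqrt(2)*a))/2


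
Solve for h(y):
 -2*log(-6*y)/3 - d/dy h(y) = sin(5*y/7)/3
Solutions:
 h(y) = C1 - 2*y*log(-y)/3 - 2*y*log(6)/3 + 2*y/3 + 7*cos(5*y/7)/15


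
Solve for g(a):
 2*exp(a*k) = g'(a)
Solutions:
 g(a) = C1 + 2*exp(a*k)/k


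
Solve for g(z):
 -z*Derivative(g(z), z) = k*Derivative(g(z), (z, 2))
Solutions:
 g(z) = C1 + C2*sqrt(k)*erf(sqrt(2)*z*sqrt(1/k)/2)


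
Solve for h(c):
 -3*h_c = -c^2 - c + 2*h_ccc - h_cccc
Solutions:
 h(c) = C1 + C2*exp(c*(-2^(2/3)*(9*sqrt(113) + 97)^(1/3) - 8*2^(1/3)/(9*sqrt(113) + 97)^(1/3) + 8)/12)*sin(2^(1/3)*sqrt(3)*c*(-2^(1/3)*(9*sqrt(113) + 97)^(1/3) + 8/(9*sqrt(113) + 97)^(1/3))/12) + C3*exp(c*(-2^(2/3)*(9*sqrt(113) + 97)^(1/3) - 8*2^(1/3)/(9*sqrt(113) + 97)^(1/3) + 8)/12)*cos(2^(1/3)*sqrt(3)*c*(-2^(1/3)*(9*sqrt(113) + 97)^(1/3) + 8/(9*sqrt(113) + 97)^(1/3))/12) + C4*exp(c*(8*2^(1/3)/(9*sqrt(113) + 97)^(1/3) + 4 + 2^(2/3)*(9*sqrt(113) + 97)^(1/3))/6) + c^3/9 + c^2/6 - 4*c/9


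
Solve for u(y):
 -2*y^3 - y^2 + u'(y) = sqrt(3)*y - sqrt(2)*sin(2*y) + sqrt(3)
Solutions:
 u(y) = C1 + y^4/2 + y^3/3 + sqrt(3)*y^2/2 + sqrt(3)*y + sqrt(2)*cos(2*y)/2


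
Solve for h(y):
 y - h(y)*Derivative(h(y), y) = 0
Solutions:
 h(y) = -sqrt(C1 + y^2)
 h(y) = sqrt(C1 + y^2)


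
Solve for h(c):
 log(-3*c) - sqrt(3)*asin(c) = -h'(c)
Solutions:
 h(c) = C1 - c*log(-c) - c*log(3) + c + sqrt(3)*(c*asin(c) + sqrt(1 - c^2))


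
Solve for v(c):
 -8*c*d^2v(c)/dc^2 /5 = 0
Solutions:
 v(c) = C1 + C2*c


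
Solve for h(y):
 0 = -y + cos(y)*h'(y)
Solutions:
 h(y) = C1 + Integral(y/cos(y), y)


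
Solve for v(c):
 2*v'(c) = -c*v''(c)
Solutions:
 v(c) = C1 + C2/c


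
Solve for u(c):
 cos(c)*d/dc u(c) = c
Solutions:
 u(c) = C1 + Integral(c/cos(c), c)


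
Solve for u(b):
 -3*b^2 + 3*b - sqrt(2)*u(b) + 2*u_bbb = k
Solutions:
 u(b) = C3*exp(2^(5/6)*b/2) - 3*sqrt(2)*b^2/2 + 3*sqrt(2)*b/2 - sqrt(2)*k/2 + (C1*sin(2^(5/6)*sqrt(3)*b/4) + C2*cos(2^(5/6)*sqrt(3)*b/4))*exp(-2^(5/6)*b/4)


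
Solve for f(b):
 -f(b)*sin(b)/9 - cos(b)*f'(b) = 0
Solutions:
 f(b) = C1*cos(b)^(1/9)


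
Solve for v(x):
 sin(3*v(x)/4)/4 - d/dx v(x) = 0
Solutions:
 -x/4 + 2*log(cos(3*v(x)/4) - 1)/3 - 2*log(cos(3*v(x)/4) + 1)/3 = C1


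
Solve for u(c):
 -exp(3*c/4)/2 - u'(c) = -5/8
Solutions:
 u(c) = C1 + 5*c/8 - 2*exp(3*c/4)/3


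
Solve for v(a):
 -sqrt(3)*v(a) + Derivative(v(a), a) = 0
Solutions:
 v(a) = C1*exp(sqrt(3)*a)


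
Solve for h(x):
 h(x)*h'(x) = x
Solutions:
 h(x) = -sqrt(C1 + x^2)
 h(x) = sqrt(C1 + x^2)


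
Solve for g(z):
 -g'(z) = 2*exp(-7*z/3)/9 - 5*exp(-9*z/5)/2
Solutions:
 g(z) = C1 + 2*exp(-7*z/3)/21 - 25*exp(-9*z/5)/18


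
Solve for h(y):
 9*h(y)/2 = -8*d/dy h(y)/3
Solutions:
 h(y) = C1*exp(-27*y/16)


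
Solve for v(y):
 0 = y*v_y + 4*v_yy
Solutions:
 v(y) = C1 + C2*erf(sqrt(2)*y/4)


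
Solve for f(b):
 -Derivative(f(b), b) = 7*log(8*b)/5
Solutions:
 f(b) = C1 - 7*b*log(b)/5 - 21*b*log(2)/5 + 7*b/5


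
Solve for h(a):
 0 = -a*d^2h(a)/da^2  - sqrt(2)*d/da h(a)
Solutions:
 h(a) = C1 + C2*a^(1 - sqrt(2))


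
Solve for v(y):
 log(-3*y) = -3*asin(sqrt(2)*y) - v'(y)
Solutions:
 v(y) = C1 - y*log(-y) - 3*y*asin(sqrt(2)*y) - y*log(3) + y - 3*sqrt(2)*sqrt(1 - 2*y^2)/2


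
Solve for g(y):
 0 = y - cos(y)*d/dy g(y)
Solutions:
 g(y) = C1 + Integral(y/cos(y), y)


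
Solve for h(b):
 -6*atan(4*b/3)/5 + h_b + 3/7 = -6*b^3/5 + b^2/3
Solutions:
 h(b) = C1 - 3*b^4/10 + b^3/9 + 6*b*atan(4*b/3)/5 - 3*b/7 - 9*log(16*b^2 + 9)/20


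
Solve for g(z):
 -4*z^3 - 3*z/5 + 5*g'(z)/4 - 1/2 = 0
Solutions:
 g(z) = C1 + 4*z^4/5 + 6*z^2/25 + 2*z/5


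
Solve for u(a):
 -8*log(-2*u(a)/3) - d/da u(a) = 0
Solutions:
 Integral(1/(log(-_y) - log(3) + log(2)), (_y, u(a)))/8 = C1 - a


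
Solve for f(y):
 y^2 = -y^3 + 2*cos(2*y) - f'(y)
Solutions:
 f(y) = C1 - y^4/4 - y^3/3 + sin(2*y)


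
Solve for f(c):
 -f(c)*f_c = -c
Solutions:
 f(c) = -sqrt(C1 + c^2)
 f(c) = sqrt(C1 + c^2)


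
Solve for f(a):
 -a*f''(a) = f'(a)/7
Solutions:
 f(a) = C1 + C2*a^(6/7)


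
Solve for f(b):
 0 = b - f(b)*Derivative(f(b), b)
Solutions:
 f(b) = -sqrt(C1 + b^2)
 f(b) = sqrt(C1 + b^2)


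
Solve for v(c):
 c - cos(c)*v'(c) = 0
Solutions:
 v(c) = C1 + Integral(c/cos(c), c)


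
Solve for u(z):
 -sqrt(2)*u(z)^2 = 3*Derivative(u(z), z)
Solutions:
 u(z) = 3/(C1 + sqrt(2)*z)


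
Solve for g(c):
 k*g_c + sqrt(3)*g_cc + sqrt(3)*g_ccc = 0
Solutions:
 g(c) = C1 + C2*exp(c*(sqrt(3)*sqrt(-4*sqrt(3)*k + 3) - 3)/6) + C3*exp(-c*(sqrt(3)*sqrt(-4*sqrt(3)*k + 3) + 3)/6)


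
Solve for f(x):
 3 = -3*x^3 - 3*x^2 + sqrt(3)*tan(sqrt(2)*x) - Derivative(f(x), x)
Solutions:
 f(x) = C1 - 3*x^4/4 - x^3 - 3*x - sqrt(6)*log(cos(sqrt(2)*x))/2


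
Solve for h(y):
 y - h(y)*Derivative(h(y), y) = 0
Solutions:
 h(y) = -sqrt(C1 + y^2)
 h(y) = sqrt(C1 + y^2)


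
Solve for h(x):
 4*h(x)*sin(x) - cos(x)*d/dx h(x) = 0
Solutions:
 h(x) = C1/cos(x)^4


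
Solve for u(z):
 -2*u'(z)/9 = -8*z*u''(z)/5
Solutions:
 u(z) = C1 + C2*z^(41/36)


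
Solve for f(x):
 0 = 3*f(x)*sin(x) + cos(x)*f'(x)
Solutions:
 f(x) = C1*cos(x)^3


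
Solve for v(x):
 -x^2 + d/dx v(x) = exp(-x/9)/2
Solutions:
 v(x) = C1 + x^3/3 - 9*exp(-x/9)/2


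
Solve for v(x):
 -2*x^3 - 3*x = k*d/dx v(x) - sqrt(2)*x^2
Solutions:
 v(x) = C1 - x^4/(2*k) + sqrt(2)*x^3/(3*k) - 3*x^2/(2*k)


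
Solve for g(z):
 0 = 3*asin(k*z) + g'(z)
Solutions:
 g(z) = C1 - 3*Piecewise((z*asin(k*z) + sqrt(-k^2*z^2 + 1)/k, Ne(k, 0)), (0, True))


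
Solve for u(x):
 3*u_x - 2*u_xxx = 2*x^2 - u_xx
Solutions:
 u(x) = C1 + C2*exp(-x) + C3*exp(3*x/2) + 2*x^3/9 - 2*x^2/9 + 28*x/27


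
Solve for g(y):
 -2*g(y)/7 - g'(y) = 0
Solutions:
 g(y) = C1*exp(-2*y/7)


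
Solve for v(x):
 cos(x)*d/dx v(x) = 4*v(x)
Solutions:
 v(x) = C1*(sin(x)^2 + 2*sin(x) + 1)/(sin(x)^2 - 2*sin(x) + 1)


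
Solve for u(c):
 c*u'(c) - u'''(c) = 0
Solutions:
 u(c) = C1 + Integral(C2*airyai(c) + C3*airybi(c), c)


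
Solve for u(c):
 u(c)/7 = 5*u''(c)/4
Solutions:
 u(c) = C1*exp(-2*sqrt(35)*c/35) + C2*exp(2*sqrt(35)*c/35)


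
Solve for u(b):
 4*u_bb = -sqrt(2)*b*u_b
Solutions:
 u(b) = C1 + C2*erf(2^(3/4)*b/4)


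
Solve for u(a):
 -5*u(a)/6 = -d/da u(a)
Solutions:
 u(a) = C1*exp(5*a/6)


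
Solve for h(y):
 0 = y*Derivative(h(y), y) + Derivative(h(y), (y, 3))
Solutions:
 h(y) = C1 + Integral(C2*airyai(-y) + C3*airybi(-y), y)


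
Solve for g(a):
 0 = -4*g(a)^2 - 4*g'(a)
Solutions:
 g(a) = 1/(C1 + a)


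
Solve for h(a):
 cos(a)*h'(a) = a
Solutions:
 h(a) = C1 + Integral(a/cos(a), a)


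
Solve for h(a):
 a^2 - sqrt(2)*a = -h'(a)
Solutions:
 h(a) = C1 - a^3/3 + sqrt(2)*a^2/2


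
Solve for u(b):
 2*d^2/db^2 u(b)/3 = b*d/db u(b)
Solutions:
 u(b) = C1 + C2*erfi(sqrt(3)*b/2)


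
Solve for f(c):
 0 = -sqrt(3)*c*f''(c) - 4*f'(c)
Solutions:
 f(c) = C1 + C2*c^(1 - 4*sqrt(3)/3)


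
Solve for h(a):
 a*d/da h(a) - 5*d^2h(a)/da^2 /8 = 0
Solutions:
 h(a) = C1 + C2*erfi(2*sqrt(5)*a/5)


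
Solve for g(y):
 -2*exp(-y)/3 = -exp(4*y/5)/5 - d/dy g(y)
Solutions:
 g(y) = C1 - exp(4*y/5)/4 - 2*exp(-y)/3


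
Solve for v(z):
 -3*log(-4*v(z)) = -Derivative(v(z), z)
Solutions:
 -Integral(1/(log(-_y) + 2*log(2)), (_y, v(z)))/3 = C1 - z


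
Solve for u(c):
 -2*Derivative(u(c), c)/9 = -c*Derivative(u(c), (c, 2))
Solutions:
 u(c) = C1 + C2*c^(11/9)


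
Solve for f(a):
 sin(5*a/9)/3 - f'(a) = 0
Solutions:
 f(a) = C1 - 3*cos(5*a/9)/5


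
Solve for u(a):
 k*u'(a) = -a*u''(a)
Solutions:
 u(a) = C1 + a^(1 - re(k))*(C2*sin(log(a)*Abs(im(k))) + C3*cos(log(a)*im(k)))


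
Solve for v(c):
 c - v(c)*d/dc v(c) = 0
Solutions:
 v(c) = -sqrt(C1 + c^2)
 v(c) = sqrt(C1 + c^2)


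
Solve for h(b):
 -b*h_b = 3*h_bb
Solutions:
 h(b) = C1 + C2*erf(sqrt(6)*b/6)


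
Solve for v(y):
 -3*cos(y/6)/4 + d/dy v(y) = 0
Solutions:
 v(y) = C1 + 9*sin(y/6)/2


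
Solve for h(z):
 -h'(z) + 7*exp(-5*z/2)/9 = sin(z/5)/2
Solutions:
 h(z) = C1 + 5*cos(z/5)/2 - 14*exp(-5*z/2)/45


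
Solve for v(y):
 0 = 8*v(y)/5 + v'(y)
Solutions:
 v(y) = C1*exp(-8*y/5)


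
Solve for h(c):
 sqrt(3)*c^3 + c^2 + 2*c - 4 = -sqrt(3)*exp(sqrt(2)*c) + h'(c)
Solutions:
 h(c) = C1 + sqrt(3)*c^4/4 + c^3/3 + c^2 - 4*c + sqrt(6)*exp(sqrt(2)*c)/2


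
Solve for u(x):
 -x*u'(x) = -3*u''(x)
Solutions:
 u(x) = C1 + C2*erfi(sqrt(6)*x/6)


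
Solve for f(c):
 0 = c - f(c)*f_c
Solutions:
 f(c) = -sqrt(C1 + c^2)
 f(c) = sqrt(C1 + c^2)


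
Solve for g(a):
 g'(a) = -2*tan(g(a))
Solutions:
 g(a) = pi - asin(C1*exp(-2*a))
 g(a) = asin(C1*exp(-2*a))


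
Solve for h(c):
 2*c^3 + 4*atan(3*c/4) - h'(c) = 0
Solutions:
 h(c) = C1 + c^4/2 + 4*c*atan(3*c/4) - 8*log(9*c^2 + 16)/3


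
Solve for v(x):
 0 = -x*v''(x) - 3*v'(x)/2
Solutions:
 v(x) = C1 + C2/sqrt(x)


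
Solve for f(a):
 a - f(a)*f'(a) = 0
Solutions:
 f(a) = -sqrt(C1 + a^2)
 f(a) = sqrt(C1 + a^2)


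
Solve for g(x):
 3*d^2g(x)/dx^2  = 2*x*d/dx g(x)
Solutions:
 g(x) = C1 + C2*erfi(sqrt(3)*x/3)


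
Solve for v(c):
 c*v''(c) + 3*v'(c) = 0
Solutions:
 v(c) = C1 + C2/c^2


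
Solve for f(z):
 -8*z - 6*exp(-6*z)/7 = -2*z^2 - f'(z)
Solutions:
 f(z) = C1 - 2*z^3/3 + 4*z^2 - exp(-6*z)/7


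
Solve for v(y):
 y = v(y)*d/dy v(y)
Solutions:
 v(y) = -sqrt(C1 + y^2)
 v(y) = sqrt(C1 + y^2)


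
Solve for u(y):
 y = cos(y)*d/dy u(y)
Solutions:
 u(y) = C1 + Integral(y/cos(y), y)


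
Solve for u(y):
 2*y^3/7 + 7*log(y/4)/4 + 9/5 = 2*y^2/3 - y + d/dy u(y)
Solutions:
 u(y) = C1 + y^4/14 - 2*y^3/9 + y^2/2 + 7*y*log(y)/4 - 7*y*log(2)/2 + y/20


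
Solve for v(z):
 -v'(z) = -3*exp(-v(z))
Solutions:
 v(z) = log(C1 + 3*z)


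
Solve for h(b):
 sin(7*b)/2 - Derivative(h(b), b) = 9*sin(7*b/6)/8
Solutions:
 h(b) = C1 + 27*cos(7*b/6)/28 - cos(7*b)/14


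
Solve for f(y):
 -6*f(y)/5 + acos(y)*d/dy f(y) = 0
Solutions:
 f(y) = C1*exp(6*Integral(1/acos(y), y)/5)


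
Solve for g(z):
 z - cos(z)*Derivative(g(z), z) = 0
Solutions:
 g(z) = C1 + Integral(z/cos(z), z)


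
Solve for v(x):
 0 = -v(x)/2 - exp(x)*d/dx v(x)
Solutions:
 v(x) = C1*exp(exp(-x)/2)


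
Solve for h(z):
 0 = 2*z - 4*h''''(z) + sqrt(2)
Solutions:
 h(z) = C1 + C2*z + C3*z^2 + C4*z^3 + z^5/240 + sqrt(2)*z^4/96


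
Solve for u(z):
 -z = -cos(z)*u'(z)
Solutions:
 u(z) = C1 + Integral(z/cos(z), z)


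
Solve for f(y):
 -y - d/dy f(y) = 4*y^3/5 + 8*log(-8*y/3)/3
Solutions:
 f(y) = C1 - y^4/5 - y^2/2 - 8*y*log(-y)/3 + y*(-8*log(2) + 8/3 + 8*log(3)/3)


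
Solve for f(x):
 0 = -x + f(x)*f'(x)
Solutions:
 f(x) = -sqrt(C1 + x^2)
 f(x) = sqrt(C1 + x^2)


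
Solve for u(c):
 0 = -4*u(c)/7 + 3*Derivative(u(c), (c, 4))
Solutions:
 u(c) = C1*exp(-sqrt(2)*21^(3/4)*c/21) + C2*exp(sqrt(2)*21^(3/4)*c/21) + C3*sin(sqrt(2)*21^(3/4)*c/21) + C4*cos(sqrt(2)*21^(3/4)*c/21)


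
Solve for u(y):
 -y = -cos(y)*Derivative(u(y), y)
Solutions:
 u(y) = C1 + Integral(y/cos(y), y)


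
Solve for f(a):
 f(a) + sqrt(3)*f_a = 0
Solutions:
 f(a) = C1*exp(-sqrt(3)*a/3)


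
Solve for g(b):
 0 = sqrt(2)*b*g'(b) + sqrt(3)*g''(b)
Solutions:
 g(b) = C1 + C2*erf(6^(3/4)*b/6)


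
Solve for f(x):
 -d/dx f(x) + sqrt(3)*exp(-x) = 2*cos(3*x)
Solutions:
 f(x) = C1 - 2*sin(3*x)/3 - sqrt(3)*exp(-x)


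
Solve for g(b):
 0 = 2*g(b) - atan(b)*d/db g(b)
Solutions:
 g(b) = C1*exp(2*Integral(1/atan(b), b))


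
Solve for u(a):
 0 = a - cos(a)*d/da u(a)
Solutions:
 u(a) = C1 + Integral(a/cos(a), a)


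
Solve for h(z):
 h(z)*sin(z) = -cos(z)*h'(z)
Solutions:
 h(z) = C1*cos(z)


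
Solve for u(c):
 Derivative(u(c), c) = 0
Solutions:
 u(c) = C1


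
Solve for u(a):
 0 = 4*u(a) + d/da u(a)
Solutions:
 u(a) = C1*exp(-4*a)


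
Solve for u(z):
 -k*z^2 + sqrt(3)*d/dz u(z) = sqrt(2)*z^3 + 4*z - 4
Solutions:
 u(z) = C1 + sqrt(3)*k*z^3/9 + sqrt(6)*z^4/12 + 2*sqrt(3)*z^2/3 - 4*sqrt(3)*z/3


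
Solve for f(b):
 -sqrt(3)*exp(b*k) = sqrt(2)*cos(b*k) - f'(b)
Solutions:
 f(b) = C1 + sqrt(3)*exp(b*k)/k + sqrt(2)*sin(b*k)/k


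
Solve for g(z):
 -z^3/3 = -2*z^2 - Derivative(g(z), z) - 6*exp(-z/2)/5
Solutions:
 g(z) = C1 + z^4/12 - 2*z^3/3 + 12*exp(-z/2)/5


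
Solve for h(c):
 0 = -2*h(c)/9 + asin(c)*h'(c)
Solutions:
 h(c) = C1*exp(2*Integral(1/asin(c), c)/9)


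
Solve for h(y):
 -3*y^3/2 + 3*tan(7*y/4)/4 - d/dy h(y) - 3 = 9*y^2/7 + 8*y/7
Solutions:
 h(y) = C1 - 3*y^4/8 - 3*y^3/7 - 4*y^2/7 - 3*y - 3*log(cos(7*y/4))/7


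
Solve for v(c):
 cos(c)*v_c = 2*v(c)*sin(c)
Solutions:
 v(c) = C1/cos(c)^2


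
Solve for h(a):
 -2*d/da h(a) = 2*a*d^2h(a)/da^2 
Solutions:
 h(a) = C1 + C2*log(a)


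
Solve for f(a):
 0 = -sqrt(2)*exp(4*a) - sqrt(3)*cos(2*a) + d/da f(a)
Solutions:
 f(a) = C1 + sqrt(2)*exp(4*a)/4 + sqrt(3)*sin(2*a)/2


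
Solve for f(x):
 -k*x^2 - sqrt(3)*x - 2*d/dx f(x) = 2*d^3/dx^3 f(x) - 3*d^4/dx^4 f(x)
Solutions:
 f(x) = C1 + C2*exp(x*(-(9*sqrt(777) + 251)^(1/3) - 4/(9*sqrt(777) + 251)^(1/3) + 4)/18)*sin(sqrt(3)*x*(-(9*sqrt(777) + 251)^(1/3) + 4/(9*sqrt(777) + 251)^(1/3))/18) + C3*exp(x*(-(9*sqrt(777) + 251)^(1/3) - 4/(9*sqrt(777) + 251)^(1/3) + 4)/18)*cos(sqrt(3)*x*(-(9*sqrt(777) + 251)^(1/3) + 4/(9*sqrt(777) + 251)^(1/3))/18) + C4*exp(x*(4/(9*sqrt(777) + 251)^(1/3) + 2 + (9*sqrt(777) + 251)^(1/3))/9) - k*x^3/6 + k*x - sqrt(3)*x^2/4


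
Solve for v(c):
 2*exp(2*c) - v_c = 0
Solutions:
 v(c) = C1 + exp(2*c)


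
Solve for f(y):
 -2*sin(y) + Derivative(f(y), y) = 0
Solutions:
 f(y) = C1 - 2*cos(y)


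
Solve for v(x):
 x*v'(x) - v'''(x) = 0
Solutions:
 v(x) = C1 + Integral(C2*airyai(x) + C3*airybi(x), x)


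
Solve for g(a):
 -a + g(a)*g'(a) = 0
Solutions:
 g(a) = -sqrt(C1 + a^2)
 g(a) = sqrt(C1 + a^2)
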